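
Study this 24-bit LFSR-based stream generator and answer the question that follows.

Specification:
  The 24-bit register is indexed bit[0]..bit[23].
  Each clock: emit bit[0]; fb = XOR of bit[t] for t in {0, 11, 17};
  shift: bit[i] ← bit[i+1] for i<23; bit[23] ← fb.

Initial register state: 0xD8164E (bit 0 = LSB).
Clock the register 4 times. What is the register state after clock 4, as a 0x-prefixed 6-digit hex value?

0x0D8164

reg_0 = 0xD8164E
clock 1: out=0, reg = 0x6C0B27
clock 2: out=1, reg = 0x360593
clock 3: out=1, reg = 0x1B02C9
clock 4: out=1, reg = 0x0D8164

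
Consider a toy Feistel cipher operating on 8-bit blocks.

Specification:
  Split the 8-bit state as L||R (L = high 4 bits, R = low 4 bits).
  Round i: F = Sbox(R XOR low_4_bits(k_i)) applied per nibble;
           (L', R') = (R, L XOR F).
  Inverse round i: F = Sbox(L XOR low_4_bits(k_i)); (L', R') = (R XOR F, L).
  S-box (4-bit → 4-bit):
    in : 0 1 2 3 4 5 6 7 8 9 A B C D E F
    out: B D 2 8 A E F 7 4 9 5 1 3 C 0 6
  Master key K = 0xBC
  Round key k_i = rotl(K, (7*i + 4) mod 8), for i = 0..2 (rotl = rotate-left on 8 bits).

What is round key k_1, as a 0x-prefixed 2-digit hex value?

0xE5

K = 0xBC
k_0 = rotl(K, (7*0+4) mod 8) = rotl(K, 4) = 0xCB
k_1 = rotl(K, (7*1+4) mod 8) = rotl(K, 3) = 0xE5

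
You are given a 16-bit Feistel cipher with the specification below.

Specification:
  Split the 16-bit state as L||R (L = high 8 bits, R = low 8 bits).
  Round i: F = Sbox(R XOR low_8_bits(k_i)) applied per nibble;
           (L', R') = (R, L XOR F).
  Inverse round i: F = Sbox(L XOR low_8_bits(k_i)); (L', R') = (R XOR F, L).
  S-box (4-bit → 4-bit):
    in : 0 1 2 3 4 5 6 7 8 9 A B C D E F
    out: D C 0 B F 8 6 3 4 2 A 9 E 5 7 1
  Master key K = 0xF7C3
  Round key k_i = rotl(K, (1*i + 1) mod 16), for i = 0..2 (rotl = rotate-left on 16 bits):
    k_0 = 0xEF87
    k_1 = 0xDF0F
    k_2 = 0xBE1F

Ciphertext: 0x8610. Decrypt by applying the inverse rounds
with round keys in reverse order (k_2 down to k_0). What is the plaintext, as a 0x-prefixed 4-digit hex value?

s_0 = ciphertext = 0x8610
s_1 = InvRound(s_0, k_2) = 0x3286
s_2 = InvRound(s_1, k_1) = 0x3332
s_3 = InvRound(s_2, k_0) = 0xAD33

0xAD33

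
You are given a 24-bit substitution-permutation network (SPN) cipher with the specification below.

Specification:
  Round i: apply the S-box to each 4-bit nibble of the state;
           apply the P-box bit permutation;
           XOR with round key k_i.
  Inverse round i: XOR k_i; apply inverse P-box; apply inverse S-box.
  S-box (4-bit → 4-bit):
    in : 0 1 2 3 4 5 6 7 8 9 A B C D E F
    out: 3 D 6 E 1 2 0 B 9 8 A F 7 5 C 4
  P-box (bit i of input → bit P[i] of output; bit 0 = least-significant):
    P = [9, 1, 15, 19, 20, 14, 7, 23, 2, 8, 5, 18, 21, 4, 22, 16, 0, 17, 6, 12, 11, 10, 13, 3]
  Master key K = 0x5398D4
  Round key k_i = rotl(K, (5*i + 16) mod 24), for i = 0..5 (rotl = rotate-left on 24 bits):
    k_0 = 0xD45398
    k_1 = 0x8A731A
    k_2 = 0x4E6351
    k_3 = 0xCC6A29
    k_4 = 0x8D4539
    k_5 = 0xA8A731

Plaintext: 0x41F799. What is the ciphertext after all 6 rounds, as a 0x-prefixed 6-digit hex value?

s_0 = plaintext = 0x41F799
s_1 = Round(s_0, k_0) = 0x184ADD
s_2 = Round(s_1, k_1) = 0xBEC893
s_3 = Round(s_2, k_2) = 0xA2DF0F
s_4 = Round(s_3, k_3) = 0xBEAE41
s_5 = Round(s_4, k_4) = 0x90FB41
s_6 = Round(s_5, k_5) = 0xF6241C

0xF6241C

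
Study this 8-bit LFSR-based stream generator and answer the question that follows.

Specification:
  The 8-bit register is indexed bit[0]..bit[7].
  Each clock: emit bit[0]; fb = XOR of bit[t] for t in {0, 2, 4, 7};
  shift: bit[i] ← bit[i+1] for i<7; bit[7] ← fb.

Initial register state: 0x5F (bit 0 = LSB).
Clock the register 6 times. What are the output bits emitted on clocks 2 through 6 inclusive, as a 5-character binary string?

reg_0 = 0x5F
clock 1: out=1, reg = 0xAF
clock 2: out=1, reg = 0xD7
clock 3: out=1, reg = 0x6B
clock 4: out=1, reg = 0xB5
clock 5: out=1, reg = 0x5A
clock 6: out=0, reg = 0xAD

11110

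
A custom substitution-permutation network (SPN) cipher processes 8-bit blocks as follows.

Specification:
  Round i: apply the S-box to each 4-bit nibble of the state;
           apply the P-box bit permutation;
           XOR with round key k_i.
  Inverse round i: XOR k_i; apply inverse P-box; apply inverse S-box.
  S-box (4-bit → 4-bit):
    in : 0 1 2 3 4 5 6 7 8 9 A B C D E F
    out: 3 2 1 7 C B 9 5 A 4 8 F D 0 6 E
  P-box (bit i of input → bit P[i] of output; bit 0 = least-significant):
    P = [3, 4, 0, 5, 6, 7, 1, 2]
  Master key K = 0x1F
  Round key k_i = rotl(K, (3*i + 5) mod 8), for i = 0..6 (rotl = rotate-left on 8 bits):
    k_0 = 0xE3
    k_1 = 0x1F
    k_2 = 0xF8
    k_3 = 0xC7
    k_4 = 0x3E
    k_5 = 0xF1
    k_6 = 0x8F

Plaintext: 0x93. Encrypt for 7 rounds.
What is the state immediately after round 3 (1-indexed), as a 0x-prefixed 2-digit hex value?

0xFD

s_0 = plaintext = 0x93
s_1 = Round(s_0, k_0) = 0xF8
s_2 = Round(s_1, k_1) = 0xA9
s_3 = Round(s_2, k_2) = 0xFD
s_4 = Round(s_3, k_3) = 0x41
s_5 = Round(s_4, k_4) = 0x28
s_6 = Round(s_5, k_5) = 0x81
s_7 = Round(s_6, k_6) = 0x1B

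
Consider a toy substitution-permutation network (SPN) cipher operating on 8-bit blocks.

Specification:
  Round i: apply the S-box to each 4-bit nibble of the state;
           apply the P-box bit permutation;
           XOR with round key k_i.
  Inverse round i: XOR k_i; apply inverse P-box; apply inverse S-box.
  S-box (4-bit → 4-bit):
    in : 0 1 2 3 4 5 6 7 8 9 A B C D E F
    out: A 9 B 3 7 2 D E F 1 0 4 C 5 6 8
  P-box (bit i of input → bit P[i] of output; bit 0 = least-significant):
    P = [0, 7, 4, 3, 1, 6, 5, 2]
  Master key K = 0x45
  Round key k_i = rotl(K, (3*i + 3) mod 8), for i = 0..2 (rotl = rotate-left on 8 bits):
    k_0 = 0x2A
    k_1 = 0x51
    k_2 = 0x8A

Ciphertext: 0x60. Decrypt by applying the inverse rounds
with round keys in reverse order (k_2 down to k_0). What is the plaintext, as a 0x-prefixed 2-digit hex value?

s_0 = ciphertext = 0x60
s_1 = InvRound(s_0, k_2) = 0x40
s_2 = InvRound(s_1, k_1) = 0xAD
s_3 = InvRound(s_2, k_0) = 0x13

0x13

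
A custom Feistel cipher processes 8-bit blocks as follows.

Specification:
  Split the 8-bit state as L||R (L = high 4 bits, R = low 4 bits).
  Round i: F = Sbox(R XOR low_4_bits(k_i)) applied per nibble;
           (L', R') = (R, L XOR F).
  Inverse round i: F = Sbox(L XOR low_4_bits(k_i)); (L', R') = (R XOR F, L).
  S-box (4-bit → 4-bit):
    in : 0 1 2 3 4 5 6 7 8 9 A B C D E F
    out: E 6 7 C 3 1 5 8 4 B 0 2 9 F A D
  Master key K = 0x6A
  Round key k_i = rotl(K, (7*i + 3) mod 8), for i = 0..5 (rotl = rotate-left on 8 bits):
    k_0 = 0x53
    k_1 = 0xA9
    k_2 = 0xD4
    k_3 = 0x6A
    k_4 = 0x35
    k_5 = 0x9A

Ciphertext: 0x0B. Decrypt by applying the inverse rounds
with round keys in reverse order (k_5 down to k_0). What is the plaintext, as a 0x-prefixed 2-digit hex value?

0x44

s_0 = ciphertext = 0x0B
s_1 = InvRound(s_0, k_5) = 0xB0
s_2 = InvRound(s_1, k_4) = 0xAB
s_3 = InvRound(s_2, k_3) = 0x5A
s_4 = InvRound(s_3, k_2) = 0xC5
s_5 = InvRound(s_4, k_1) = 0x4C
s_6 = InvRound(s_5, k_0) = 0x44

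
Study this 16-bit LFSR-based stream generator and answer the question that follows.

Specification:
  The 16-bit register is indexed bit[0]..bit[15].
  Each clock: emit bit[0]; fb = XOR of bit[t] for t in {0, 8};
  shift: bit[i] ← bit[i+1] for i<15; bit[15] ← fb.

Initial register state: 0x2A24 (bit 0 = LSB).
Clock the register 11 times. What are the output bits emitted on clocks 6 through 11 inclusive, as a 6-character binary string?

100010

reg_0 = 0x2A24
clock 1: out=0, reg = 0x1512
clock 2: out=0, reg = 0x8A89
clock 3: out=1, reg = 0xC544
clock 4: out=0, reg = 0xE2A2
clock 5: out=0, reg = 0x7151
clock 6: out=1, reg = 0x38A8
clock 7: out=0, reg = 0x1C54
clock 8: out=0, reg = 0x0E2A
clock 9: out=0, reg = 0x0715
clock 10: out=1, reg = 0x038A
clock 11: out=0, reg = 0x81C5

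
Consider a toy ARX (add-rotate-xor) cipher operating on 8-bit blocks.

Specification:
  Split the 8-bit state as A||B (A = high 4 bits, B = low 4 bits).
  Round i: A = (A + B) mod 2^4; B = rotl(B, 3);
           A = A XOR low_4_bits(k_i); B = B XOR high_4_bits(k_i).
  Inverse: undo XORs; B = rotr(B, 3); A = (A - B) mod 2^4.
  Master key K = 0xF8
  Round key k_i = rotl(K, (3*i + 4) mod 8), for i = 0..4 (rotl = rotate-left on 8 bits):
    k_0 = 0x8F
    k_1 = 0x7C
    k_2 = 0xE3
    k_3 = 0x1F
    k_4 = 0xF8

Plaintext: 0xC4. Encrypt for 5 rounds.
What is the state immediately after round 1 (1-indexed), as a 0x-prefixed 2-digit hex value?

s_0 = plaintext = 0xC4
s_1 = Round(s_0, k_0) = 0xFA
s_2 = Round(s_1, k_1) = 0x52
s_3 = Round(s_2, k_2) = 0x4F
s_4 = Round(s_3, k_3) = 0xCE
s_5 = Round(s_4, k_4) = 0x28

0xFA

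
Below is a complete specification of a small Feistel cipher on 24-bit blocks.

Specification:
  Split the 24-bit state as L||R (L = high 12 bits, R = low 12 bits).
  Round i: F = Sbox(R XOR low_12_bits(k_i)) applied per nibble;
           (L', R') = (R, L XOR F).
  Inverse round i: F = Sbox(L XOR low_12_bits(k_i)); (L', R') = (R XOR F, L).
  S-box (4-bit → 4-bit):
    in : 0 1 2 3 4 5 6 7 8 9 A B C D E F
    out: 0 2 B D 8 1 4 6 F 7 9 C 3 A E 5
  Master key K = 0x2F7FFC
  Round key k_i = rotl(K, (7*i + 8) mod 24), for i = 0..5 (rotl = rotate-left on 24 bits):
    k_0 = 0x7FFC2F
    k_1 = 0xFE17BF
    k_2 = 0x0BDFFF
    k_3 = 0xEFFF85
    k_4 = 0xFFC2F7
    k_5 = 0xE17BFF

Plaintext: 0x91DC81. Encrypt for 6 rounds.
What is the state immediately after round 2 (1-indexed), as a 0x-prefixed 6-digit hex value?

s_0 = plaintext = 0x91DC81
s_1 = Round(s_0, k_0) = 0xC81983
s_2 = Round(s_1, k_1) = 0x983252
s_3 = Round(s_2, k_2) = 0x252319
s_4 = Round(s_3, k_3) = 0x319121
s_5 = Round(s_4, k_4) = 0x121EBD
s_6 = Round(s_5, k_5) = 0xEBD0AA

0x983252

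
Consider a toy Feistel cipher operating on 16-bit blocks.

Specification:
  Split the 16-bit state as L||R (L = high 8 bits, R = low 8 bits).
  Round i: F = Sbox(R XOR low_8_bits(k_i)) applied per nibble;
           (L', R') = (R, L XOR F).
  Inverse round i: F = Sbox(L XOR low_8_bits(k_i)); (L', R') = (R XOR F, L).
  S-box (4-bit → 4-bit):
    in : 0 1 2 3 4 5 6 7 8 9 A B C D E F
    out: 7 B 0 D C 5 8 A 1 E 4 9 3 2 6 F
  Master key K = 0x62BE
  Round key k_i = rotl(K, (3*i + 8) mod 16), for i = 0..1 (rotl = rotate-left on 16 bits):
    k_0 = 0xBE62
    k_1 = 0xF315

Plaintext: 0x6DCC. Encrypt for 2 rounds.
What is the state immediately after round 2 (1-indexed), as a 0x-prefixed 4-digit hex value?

0x2B1A

s_0 = plaintext = 0x6DCC
s_1 = Round(s_0, k_0) = 0xCC2B
s_2 = Round(s_1, k_1) = 0x2B1A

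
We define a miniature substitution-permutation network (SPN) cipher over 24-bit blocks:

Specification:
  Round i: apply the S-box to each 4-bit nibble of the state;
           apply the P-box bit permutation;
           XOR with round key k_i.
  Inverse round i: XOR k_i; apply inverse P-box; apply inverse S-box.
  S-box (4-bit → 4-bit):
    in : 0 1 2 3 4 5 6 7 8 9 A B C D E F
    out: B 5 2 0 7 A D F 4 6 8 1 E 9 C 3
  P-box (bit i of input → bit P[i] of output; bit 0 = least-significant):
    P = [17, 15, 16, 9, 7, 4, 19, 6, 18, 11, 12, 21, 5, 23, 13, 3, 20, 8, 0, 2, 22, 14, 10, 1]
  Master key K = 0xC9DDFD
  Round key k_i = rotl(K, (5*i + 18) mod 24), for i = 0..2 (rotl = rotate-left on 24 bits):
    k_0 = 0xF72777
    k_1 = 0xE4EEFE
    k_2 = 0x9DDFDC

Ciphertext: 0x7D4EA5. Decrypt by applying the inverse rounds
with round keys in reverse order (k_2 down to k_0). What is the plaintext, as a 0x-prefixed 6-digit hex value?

0xCAD2EB

s_0 = ciphertext = 0x7D4EA5
s_1 = InvRound(s_0, k_2) = 0xB90E52
s_2 = InvRound(s_1, k_1) = 0xFD6B19
s_3 = InvRound(s_2, k_0) = 0xCAD2EB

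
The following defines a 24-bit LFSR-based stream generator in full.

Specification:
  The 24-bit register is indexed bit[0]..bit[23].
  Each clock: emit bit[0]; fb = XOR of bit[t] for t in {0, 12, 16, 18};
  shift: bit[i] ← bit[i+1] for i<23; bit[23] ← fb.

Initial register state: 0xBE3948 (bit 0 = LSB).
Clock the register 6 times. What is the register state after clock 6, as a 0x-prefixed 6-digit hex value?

0xEAF8E5

reg_0 = 0xBE3948
clock 1: out=0, reg = 0x5F1CA4
clock 2: out=0, reg = 0xAF8E52
clock 3: out=0, reg = 0x57C729
clock 4: out=1, reg = 0xABE394
clock 5: out=0, reg = 0xD5F1CA
clock 6: out=0, reg = 0xEAF8E5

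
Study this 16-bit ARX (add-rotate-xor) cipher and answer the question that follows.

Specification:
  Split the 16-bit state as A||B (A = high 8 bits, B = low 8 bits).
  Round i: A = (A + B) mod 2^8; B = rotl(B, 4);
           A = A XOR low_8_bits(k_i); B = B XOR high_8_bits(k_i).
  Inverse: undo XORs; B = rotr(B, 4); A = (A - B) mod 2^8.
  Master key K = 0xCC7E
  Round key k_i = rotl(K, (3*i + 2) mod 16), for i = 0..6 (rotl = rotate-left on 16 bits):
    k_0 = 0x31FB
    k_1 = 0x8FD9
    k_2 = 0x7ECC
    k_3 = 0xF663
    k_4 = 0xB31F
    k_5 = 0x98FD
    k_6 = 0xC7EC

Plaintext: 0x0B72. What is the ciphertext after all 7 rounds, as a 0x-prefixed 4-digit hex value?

0xF502

s_0 = plaintext = 0x0B72
s_1 = Round(s_0, k_0) = 0x8616
s_2 = Round(s_1, k_1) = 0x45EE
s_3 = Round(s_2, k_2) = 0xFF90
s_4 = Round(s_3, k_3) = 0xECFF
s_5 = Round(s_4, k_4) = 0xF44C
s_6 = Round(s_5, k_5) = 0xBD5C
s_7 = Round(s_6, k_6) = 0xF502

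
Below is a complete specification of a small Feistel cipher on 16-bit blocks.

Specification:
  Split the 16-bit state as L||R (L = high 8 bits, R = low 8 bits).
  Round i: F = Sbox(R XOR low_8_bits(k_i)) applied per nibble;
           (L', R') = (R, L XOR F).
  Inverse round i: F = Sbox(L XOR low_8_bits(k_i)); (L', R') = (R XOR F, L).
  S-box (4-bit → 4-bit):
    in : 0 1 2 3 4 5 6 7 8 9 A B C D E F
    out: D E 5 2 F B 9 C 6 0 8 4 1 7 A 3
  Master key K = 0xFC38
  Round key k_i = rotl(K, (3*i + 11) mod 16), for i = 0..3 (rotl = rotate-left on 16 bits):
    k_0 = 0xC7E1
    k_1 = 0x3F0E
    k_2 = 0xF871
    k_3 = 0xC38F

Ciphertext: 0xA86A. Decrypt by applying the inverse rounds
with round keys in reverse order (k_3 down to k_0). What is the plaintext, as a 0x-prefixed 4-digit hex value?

s_0 = ciphertext = 0xA86A
s_1 = InvRound(s_0, k_3) = 0x36A8
s_2 = InvRound(s_1, k_2) = 0x5436
s_3 = InvRound(s_2, k_1) = 0x8E54
s_4 = InvRound(s_3, k_0) = 0xC78E

0xC78E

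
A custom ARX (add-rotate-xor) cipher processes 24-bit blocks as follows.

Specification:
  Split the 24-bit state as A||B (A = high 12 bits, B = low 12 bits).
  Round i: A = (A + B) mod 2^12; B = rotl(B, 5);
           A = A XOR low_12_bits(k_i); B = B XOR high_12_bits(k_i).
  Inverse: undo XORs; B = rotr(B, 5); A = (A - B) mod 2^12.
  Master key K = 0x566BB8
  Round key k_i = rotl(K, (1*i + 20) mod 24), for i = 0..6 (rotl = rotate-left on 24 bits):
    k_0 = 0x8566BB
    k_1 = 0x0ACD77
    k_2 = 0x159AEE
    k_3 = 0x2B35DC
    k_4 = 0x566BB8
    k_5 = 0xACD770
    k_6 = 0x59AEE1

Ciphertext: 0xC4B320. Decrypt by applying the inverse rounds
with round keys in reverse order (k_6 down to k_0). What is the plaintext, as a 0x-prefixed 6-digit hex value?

s_0 = ciphertext = 0xC4B320
s_1 = InvRound(s_0, k_6) = 0x575D35
s_2 = InvRound(s_1, k_5) = 0x5C6C3F
s_3 = InvRound(s_2, k_4) = 0x1B4CCA
s_4 = InvRound(s_3, k_3) = 0x775CF3
s_5 = InvRound(s_4, k_2) = 0x82E56D
s_6 = InvRound(s_5, k_1) = 0x4AB0AE
s_7 = InvRound(s_6, k_0) = 0x5C9C47

0x5C9C47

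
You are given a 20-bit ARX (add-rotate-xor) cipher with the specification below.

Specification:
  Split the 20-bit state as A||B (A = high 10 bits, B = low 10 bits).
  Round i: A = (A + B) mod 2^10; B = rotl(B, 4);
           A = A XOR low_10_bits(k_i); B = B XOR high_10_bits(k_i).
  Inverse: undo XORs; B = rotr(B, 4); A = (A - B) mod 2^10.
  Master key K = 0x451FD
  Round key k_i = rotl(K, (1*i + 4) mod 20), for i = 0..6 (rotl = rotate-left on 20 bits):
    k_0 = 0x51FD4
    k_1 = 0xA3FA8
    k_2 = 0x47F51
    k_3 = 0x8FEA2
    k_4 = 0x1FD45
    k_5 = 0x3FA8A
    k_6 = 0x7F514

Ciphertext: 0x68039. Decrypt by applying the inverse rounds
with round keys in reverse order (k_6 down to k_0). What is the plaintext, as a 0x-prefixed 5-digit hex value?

0x94FB4

s_0 = ciphertext = 0x68039
s_1 = InvRound(s_0, k_6) = 0xE611C
s_2 = InvRound(s_1, k_5) = 0x1D09E
s_3 = InvRound(s_2, k_4) = 0x38C4E
s_4 = InvRound(s_3, k_3) = 0x76867
s_5 = InvRound(s_4, k_2) = 0x1D217
s_6 = InvRound(s_5, k_1) = 0x74E09
s_7 = InvRound(s_6, k_0) = 0x94FB4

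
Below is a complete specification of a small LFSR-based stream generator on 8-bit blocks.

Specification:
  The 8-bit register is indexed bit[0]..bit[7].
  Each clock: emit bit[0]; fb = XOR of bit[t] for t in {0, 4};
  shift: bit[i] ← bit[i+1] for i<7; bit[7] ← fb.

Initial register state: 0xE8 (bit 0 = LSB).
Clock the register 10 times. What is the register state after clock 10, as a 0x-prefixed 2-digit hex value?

reg_0 = 0xE8
clock 1: out=0, reg = 0x74
clock 2: out=0, reg = 0xBA
clock 3: out=0, reg = 0xDD
clock 4: out=1, reg = 0x6E
clock 5: out=0, reg = 0x37
clock 6: out=1, reg = 0x1B
clock 7: out=1, reg = 0x0D
clock 8: out=1, reg = 0x86
clock 9: out=0, reg = 0x43
clock 10: out=1, reg = 0xA1

0xA1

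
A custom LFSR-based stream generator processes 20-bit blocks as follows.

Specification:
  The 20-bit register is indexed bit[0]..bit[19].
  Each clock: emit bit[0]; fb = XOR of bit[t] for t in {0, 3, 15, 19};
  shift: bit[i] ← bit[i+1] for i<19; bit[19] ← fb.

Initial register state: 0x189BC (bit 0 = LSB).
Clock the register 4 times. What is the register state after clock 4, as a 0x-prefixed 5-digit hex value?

0x8189B

reg_0 = 0x189BC
clock 1: out=0, reg = 0x0C4DE
clock 2: out=0, reg = 0x0626F
clock 3: out=1, reg = 0x03137
clock 4: out=1, reg = 0x8189B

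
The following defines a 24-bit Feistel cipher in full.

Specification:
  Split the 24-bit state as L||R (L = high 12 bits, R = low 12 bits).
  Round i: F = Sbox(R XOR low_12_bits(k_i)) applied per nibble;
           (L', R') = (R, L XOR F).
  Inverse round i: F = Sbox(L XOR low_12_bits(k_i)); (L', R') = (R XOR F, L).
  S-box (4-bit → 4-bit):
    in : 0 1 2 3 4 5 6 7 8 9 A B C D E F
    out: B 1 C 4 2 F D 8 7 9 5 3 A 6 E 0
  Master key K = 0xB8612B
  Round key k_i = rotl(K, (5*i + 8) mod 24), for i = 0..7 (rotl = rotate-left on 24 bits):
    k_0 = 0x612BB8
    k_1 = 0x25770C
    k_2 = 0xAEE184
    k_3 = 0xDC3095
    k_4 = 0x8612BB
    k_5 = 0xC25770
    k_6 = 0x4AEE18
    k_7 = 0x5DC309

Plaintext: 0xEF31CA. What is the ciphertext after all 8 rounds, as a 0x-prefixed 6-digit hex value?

0x3DCFAE

s_0 = plaintext = 0xEF31CA
s_1 = Round(s_0, k_0) = 0x1CAB7F
s_2 = Round(s_1, k_1) = 0xB7FB4E
s_3 = Round(s_2, k_2) = 0xB4EEDA
s_4 = Round(s_3, k_3) = 0xEDA56E
s_5 = Round(s_4, k_4) = 0x56E6B5
s_6 = Round(s_5, k_5) = 0x6B54C1
s_7 = Round(s_6, k_6) = 0x4C13DC
s_8 = Round(s_7, k_7) = 0x3DCFAE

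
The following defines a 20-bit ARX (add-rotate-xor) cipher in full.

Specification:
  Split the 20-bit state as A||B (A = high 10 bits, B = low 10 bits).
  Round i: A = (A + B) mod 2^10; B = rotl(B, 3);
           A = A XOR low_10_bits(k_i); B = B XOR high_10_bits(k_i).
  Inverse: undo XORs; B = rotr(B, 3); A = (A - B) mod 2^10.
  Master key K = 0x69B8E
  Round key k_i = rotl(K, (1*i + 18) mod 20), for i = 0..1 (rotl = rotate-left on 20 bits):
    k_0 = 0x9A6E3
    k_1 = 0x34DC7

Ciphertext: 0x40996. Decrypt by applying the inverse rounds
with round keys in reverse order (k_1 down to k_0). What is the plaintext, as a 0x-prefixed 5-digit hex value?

s_0 = ciphertext = 0x40996
s_1 = InvRound(s_0, k_1) = 0x876A8
s_2 = InvRound(s_1, k_0) = 0x19898

0x19898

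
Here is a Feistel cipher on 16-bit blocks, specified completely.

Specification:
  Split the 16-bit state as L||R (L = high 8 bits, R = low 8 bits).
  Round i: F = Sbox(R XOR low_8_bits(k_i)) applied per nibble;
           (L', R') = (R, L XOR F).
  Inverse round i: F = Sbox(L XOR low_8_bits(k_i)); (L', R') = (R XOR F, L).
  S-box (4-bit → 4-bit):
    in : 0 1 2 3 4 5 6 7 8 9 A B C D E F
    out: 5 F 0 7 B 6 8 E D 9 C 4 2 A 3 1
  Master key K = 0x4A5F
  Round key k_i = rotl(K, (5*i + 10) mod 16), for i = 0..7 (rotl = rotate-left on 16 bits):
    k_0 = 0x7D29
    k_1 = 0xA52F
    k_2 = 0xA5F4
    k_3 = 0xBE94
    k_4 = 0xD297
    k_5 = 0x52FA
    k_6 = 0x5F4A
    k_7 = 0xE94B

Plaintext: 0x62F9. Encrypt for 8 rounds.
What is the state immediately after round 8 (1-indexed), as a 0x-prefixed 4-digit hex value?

0x0D76

s_0 = plaintext = 0x62F9
s_1 = Round(s_0, k_0) = 0xF9C7
s_2 = Round(s_1, k_1) = 0xC7C4
s_3 = Round(s_2, k_2) = 0xC4B2
s_4 = Round(s_3, k_3) = 0xB2CC
s_5 = Round(s_4, k_4) = 0xCCD6
s_6 = Round(s_5, k_5) = 0xD6CE
s_7 = Round(s_6, k_6) = 0xCE0D
s_8 = Round(s_7, k_7) = 0x0D76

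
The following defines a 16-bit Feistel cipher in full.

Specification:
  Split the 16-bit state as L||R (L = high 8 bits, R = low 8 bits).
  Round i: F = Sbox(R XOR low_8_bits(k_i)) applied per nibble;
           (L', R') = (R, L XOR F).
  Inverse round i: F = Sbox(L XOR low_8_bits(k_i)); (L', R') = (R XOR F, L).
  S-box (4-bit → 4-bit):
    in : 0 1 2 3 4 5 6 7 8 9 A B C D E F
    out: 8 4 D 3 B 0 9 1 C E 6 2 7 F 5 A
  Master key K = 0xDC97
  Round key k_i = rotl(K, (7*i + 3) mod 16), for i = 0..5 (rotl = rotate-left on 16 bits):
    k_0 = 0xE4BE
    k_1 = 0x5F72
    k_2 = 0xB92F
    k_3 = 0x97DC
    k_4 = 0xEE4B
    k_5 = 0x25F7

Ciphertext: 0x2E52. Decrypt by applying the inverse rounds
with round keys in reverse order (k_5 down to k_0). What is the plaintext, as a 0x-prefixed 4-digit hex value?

s_0 = ciphertext = 0x2E52
s_1 = InvRound(s_0, k_5) = 0xAC2E
s_2 = InvRound(s_1, k_4) = 0x7FAC
s_3 = InvRound(s_2, k_3) = 0xCF7F
s_4 = InvRound(s_3, k_2) = 0x27CF
s_5 = InvRound(s_4, k_1) = 0xCF27
s_6 = InvRound(s_5, k_0) = 0x33CF

0x33CF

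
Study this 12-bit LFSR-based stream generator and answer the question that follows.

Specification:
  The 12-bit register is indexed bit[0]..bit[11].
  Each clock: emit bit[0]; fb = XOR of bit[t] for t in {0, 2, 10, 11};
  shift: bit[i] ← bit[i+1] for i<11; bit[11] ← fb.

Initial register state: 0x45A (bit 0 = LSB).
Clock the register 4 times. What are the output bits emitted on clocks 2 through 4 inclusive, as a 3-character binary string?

101

reg_0 = 0x45A
clock 1: out=0, reg = 0xA2D
clock 2: out=1, reg = 0xD16
clock 3: out=0, reg = 0xE8B
clock 4: out=1, reg = 0xF45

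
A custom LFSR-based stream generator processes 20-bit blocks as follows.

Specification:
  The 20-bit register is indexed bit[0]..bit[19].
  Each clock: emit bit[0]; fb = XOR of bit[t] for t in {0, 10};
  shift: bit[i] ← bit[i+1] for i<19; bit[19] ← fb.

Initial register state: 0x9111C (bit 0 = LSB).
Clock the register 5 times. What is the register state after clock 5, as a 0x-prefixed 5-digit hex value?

0xC4888

reg_0 = 0x9111C
clock 1: out=0, reg = 0x4888E
clock 2: out=0, reg = 0x24447
clock 3: out=1, reg = 0x12223
clock 4: out=1, reg = 0x89111
clock 5: out=1, reg = 0xC4888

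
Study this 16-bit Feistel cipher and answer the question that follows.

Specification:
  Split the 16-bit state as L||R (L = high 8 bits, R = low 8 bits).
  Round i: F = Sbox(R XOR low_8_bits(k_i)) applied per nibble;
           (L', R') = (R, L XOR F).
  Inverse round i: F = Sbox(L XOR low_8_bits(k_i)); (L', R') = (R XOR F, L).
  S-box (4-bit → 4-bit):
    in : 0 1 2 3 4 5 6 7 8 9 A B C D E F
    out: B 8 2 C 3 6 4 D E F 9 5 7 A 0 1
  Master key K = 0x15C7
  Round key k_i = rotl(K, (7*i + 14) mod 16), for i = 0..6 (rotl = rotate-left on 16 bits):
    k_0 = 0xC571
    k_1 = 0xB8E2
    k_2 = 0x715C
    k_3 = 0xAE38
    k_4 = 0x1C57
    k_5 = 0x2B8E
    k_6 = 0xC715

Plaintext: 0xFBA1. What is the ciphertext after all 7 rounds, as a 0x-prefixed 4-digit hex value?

0x654F

s_0 = plaintext = 0xFBA1
s_1 = Round(s_0, k_0) = 0xA150
s_2 = Round(s_1, k_1) = 0x50F3
s_3 = Round(s_2, k_2) = 0xF3C1
s_4 = Round(s_3, k_3) = 0xC1EC
s_5 = Round(s_4, k_4) = 0xEC94
s_6 = Round(s_5, k_5) = 0x9465
s_7 = Round(s_6, k_6) = 0x654F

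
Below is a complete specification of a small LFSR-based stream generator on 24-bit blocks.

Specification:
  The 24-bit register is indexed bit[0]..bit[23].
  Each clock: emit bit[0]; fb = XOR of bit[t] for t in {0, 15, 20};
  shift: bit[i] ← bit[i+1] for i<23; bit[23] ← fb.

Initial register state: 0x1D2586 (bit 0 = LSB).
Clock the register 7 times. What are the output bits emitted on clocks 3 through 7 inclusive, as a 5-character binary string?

10000

reg_0 = 0x1D2586
clock 1: out=0, reg = 0x8E92C3
clock 2: out=1, reg = 0x474961
clock 3: out=1, reg = 0xA3A4B0
clock 4: out=0, reg = 0xD1D258
clock 5: out=0, reg = 0x68E92C
clock 6: out=0, reg = 0xB47496
clock 7: out=0, reg = 0xDA3A4B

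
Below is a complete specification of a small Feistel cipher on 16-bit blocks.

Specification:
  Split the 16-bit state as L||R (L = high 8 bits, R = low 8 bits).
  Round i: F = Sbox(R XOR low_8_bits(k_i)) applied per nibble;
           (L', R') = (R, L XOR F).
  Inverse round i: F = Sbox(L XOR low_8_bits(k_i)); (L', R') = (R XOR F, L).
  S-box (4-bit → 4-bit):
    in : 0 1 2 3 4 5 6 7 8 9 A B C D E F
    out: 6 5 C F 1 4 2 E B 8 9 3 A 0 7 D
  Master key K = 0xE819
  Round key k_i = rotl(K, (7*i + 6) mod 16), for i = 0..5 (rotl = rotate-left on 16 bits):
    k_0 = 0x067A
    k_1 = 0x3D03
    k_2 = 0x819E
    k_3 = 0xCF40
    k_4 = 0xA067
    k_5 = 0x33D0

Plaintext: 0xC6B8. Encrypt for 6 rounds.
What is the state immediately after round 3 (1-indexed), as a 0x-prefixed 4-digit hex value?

s_0 = plaintext = 0xC6B8
s_1 = Round(s_0, k_0) = 0xB86A
s_2 = Round(s_1, k_1) = 0x6A90
s_3 = Round(s_2, k_2) = 0x900D
s_4 = Round(s_3, k_3) = 0x0D80
s_5 = Round(s_4, k_4) = 0x8073
s_6 = Round(s_5, k_5) = 0x731F

0x900D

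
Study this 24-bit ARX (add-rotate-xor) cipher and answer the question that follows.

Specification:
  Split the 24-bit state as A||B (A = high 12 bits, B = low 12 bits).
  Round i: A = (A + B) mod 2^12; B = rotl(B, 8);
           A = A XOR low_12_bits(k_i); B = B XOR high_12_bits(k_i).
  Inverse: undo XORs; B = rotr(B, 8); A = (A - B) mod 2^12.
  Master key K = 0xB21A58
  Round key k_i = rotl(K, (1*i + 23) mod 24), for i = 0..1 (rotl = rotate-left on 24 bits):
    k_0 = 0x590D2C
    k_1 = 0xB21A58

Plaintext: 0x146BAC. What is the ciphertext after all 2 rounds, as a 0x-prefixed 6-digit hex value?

s_0 = plaintext = 0x146BAC
s_1 = Round(s_0, k_0) = 0x1DE92A
s_2 = Round(s_1, k_1) = 0x1501B3

0x1501B3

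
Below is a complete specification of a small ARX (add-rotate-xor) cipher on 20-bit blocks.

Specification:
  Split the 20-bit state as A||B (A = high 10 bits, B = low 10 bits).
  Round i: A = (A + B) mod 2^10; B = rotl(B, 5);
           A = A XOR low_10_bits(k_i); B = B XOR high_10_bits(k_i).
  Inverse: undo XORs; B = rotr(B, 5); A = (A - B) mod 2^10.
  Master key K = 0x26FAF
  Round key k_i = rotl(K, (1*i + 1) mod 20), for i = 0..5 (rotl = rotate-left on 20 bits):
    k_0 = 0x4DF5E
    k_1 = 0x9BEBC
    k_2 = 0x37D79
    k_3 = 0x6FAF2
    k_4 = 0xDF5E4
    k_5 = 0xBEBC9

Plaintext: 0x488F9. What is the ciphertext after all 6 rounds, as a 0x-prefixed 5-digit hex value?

s_0 = plaintext = 0x488F9
s_1 = Round(s_0, k_0) = 0x51610
s_2 = Round(s_1, k_1) = 0x7A47F
s_3 = Round(s_2, k_2) = 0xC473C
s_4 = Round(s_3, k_3) = 0x2FE27
s_5 = Round(s_4, k_4) = 0xC0B8C
s_6 = Round(s_5, k_5) = 0x51F66

0x51F66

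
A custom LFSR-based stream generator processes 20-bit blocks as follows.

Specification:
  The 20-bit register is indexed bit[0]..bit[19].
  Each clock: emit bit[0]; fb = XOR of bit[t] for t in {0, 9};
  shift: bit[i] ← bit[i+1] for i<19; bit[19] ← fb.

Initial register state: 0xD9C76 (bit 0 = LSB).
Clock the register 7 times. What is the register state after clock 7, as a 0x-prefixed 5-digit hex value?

reg_0 = 0xD9C76
clock 1: out=0, reg = 0x6CE3B
clock 2: out=1, reg = 0x3671D
clock 3: out=1, reg = 0x1B38E
clock 4: out=0, reg = 0x8D9C7
clock 5: out=1, reg = 0xC6CE3
clock 6: out=1, reg = 0xE3671
clock 7: out=1, reg = 0x71B38

0x71B38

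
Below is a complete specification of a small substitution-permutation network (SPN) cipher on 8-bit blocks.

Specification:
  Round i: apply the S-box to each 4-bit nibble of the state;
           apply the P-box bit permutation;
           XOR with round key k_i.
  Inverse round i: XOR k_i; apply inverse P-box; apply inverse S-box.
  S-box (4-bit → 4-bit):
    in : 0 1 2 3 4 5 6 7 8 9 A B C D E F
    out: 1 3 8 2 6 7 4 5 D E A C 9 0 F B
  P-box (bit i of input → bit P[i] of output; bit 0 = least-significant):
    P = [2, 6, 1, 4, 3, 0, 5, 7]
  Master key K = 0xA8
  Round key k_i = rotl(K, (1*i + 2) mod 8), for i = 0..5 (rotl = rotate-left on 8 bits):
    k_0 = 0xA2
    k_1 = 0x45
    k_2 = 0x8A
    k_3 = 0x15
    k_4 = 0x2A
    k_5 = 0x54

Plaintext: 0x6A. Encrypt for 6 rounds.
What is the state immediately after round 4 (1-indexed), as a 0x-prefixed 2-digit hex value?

s_0 = plaintext = 0x6A
s_1 = Round(s_0, k_0) = 0xD2
s_2 = Round(s_1, k_1) = 0x55
s_3 = Round(s_2, k_2) = 0xE5
s_4 = Round(s_3, k_3) = 0xFA
s_5 = Round(s_4, k_4) = 0xF3
s_6 = Round(s_5, k_5) = 0x9D

0xFA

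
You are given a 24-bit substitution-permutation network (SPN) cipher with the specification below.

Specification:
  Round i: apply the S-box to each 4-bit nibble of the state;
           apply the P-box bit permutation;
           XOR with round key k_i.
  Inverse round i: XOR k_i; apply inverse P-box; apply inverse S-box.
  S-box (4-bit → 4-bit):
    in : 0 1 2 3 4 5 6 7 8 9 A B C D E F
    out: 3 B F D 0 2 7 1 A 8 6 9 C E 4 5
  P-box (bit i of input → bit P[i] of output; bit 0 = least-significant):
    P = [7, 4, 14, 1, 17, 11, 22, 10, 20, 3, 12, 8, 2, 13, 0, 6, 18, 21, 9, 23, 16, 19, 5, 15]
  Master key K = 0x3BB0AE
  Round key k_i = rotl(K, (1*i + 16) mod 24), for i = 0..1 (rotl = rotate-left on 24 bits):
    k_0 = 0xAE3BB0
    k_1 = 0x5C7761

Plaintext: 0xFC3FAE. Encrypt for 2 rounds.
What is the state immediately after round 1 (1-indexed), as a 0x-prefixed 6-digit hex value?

0x7F61D5

s_0 = plaintext = 0xFC3FAE
s_1 = Round(s_0, k_0) = 0x7F61D5
s_2 = Round(s_1, k_1) = 0x09587C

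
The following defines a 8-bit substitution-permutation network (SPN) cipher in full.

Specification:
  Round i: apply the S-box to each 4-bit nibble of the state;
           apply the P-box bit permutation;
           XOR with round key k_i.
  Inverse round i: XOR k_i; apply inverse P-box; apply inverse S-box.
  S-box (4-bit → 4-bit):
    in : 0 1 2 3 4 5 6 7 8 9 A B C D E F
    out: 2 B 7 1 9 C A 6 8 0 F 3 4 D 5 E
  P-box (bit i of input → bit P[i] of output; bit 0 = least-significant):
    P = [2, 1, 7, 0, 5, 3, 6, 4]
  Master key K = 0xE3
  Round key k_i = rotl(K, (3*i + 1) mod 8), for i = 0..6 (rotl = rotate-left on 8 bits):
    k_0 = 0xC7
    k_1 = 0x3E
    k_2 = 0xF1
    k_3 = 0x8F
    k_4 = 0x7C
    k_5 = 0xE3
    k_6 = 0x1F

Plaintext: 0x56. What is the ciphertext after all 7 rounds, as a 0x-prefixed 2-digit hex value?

0xDF

s_0 = plaintext = 0x56
s_1 = Round(s_0, k_0) = 0x94
s_2 = Round(s_1, k_1) = 0x3B
s_3 = Round(s_2, k_2) = 0xD7
s_4 = Round(s_3, k_3) = 0x7D
s_5 = Round(s_4, k_4) = 0xB1
s_6 = Round(s_5, k_5) = 0xCC
s_7 = Round(s_6, k_6) = 0xDF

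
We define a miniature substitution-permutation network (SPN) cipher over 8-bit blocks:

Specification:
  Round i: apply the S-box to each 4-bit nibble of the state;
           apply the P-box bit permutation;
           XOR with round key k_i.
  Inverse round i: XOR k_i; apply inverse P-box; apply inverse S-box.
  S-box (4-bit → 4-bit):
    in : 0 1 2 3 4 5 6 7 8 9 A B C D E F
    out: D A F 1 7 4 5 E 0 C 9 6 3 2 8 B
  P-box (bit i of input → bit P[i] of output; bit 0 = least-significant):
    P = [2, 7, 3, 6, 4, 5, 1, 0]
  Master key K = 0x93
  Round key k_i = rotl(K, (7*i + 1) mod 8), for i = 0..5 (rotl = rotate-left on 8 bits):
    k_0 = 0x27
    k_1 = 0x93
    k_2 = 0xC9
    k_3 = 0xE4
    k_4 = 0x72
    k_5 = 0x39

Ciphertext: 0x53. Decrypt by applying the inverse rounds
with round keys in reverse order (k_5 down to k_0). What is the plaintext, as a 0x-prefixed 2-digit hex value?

s_0 = ciphertext = 0x53
s_1 = InvRound(s_0, k_5) = 0xB9
s_2 = InvRound(s_1, k_4) = 0x97
s_3 = InvRound(s_2, k_3) = 0x2E
s_4 = InvRound(s_3, k_2) = 0x7F
s_5 = InvRound(s_4, k_1) = 0xD2
s_6 = InvRound(s_5, k_0) = 0xFF

0xFF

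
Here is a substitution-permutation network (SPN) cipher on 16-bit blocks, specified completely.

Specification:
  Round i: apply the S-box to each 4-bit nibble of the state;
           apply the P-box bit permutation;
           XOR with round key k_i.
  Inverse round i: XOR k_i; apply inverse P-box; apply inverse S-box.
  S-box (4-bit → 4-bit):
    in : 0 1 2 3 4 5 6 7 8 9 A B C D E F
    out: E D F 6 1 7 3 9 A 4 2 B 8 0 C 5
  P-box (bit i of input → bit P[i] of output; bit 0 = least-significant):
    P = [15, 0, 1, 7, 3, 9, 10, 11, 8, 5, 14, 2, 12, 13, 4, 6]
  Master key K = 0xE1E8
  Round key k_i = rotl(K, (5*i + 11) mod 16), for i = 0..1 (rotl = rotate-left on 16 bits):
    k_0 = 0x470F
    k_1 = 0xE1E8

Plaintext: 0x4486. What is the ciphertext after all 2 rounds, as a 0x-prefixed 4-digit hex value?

s_0 = plaintext = 0x4486
s_1 = Round(s_0, k_0) = 0xDC0E
s_2 = Round(s_1, k_1) = 0xEF6E

0xEF6E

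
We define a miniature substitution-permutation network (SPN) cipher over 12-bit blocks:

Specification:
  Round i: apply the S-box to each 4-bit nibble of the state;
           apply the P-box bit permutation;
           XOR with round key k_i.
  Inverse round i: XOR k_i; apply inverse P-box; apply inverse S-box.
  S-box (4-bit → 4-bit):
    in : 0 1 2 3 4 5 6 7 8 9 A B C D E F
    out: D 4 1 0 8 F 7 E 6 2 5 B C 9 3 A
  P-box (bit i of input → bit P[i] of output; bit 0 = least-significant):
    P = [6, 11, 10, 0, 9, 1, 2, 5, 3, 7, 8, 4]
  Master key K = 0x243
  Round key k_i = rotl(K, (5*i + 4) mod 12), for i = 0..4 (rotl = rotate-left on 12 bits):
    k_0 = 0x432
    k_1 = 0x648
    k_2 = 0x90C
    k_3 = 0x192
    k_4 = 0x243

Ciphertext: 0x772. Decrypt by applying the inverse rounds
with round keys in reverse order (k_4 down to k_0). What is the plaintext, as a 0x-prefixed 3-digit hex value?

s_0 = ciphertext = 0x772
s_1 = InvRound(s_0, k_4) = 0xC4C
s_2 = InvRound(s_1, k_3) = 0x586
s_3 = InvRound(s_2, k_2) = 0xE98
s_4 = InvRound(s_3, k_1) = 0xF3E
s_5 = InvRound(s_4, k_0) = 0xAA9

0xAA9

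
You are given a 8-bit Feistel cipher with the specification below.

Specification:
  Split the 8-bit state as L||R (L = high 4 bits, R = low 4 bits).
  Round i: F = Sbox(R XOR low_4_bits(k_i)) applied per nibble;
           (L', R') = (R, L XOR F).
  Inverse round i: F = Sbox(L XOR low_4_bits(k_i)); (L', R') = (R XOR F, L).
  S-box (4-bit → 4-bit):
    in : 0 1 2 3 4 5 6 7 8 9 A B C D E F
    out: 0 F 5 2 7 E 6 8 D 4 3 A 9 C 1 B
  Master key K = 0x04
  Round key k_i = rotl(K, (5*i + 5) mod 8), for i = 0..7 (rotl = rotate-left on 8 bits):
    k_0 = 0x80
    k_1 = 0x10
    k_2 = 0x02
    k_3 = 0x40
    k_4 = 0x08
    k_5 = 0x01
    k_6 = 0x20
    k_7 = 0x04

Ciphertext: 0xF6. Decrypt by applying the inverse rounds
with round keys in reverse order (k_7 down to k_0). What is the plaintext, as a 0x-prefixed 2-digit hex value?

s_0 = ciphertext = 0xF6
s_1 = InvRound(s_0, k_7) = 0xCF
s_2 = InvRound(s_1, k_6) = 0x6C
s_3 = InvRound(s_2, k_5) = 0x46
s_4 = InvRound(s_3, k_4) = 0xF4
s_5 = InvRound(s_4, k_3) = 0xFF
s_6 = InvRound(s_5, k_2) = 0x3F
s_7 = InvRound(s_6, k_1) = 0xD3
s_8 = InvRound(s_7, k_0) = 0xFD

0xFD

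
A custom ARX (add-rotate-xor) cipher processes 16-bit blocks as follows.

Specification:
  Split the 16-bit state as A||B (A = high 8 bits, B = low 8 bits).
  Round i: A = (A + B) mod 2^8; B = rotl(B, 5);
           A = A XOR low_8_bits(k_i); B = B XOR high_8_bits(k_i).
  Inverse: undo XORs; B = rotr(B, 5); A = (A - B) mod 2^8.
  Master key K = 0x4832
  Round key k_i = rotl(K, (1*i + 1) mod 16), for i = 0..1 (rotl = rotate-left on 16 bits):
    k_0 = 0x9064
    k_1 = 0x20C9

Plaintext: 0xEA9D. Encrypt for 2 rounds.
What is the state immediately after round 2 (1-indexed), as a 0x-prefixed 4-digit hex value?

0xCF44

s_0 = plaintext = 0xEA9D
s_1 = Round(s_0, k_0) = 0xE323
s_2 = Round(s_1, k_1) = 0xCF44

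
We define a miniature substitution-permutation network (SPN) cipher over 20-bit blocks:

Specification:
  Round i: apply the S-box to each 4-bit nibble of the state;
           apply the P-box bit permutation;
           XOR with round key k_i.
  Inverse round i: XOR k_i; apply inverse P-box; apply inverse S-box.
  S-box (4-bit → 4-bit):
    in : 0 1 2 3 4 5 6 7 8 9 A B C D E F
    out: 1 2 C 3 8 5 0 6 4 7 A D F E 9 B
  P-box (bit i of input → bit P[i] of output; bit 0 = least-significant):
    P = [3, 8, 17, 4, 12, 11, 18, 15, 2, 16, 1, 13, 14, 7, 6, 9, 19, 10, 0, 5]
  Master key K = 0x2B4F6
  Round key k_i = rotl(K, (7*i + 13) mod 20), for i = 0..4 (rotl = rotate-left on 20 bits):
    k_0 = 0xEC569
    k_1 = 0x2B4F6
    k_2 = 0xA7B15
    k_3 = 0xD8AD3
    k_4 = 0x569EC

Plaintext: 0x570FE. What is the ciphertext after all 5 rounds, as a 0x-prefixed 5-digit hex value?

0x28D03

s_0 = plaintext = 0x570FE
s_1 = Round(s_0, k_0) = 0x65DB4
s_2 = Round(s_1, k_1) = 0x744A4
s_3 = Round(s_2, k_2) = 0xAD504
s_4 = Round(s_3, k_3) = 0xD9C25
s_5 = Round(s_4, k_4) = 0x28D03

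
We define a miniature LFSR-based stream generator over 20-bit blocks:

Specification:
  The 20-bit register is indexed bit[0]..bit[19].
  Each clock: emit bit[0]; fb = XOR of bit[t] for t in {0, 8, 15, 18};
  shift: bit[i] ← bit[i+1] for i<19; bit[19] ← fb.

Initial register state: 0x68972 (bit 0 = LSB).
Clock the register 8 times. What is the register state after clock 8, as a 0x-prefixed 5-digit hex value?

reg_0 = 0x68972
clock 1: out=0, reg = 0xB44B9
clock 2: out=1, reg = 0xDA25C
clock 3: out=0, reg = 0x6D12E
clock 4: out=0, reg = 0xB6897
clock 5: out=1, reg = 0xDB44B
clock 6: out=1, reg = 0xEDA25
clock 7: out=1, reg = 0xF6D12
clock 8: out=0, reg = 0x7B689

0x7B689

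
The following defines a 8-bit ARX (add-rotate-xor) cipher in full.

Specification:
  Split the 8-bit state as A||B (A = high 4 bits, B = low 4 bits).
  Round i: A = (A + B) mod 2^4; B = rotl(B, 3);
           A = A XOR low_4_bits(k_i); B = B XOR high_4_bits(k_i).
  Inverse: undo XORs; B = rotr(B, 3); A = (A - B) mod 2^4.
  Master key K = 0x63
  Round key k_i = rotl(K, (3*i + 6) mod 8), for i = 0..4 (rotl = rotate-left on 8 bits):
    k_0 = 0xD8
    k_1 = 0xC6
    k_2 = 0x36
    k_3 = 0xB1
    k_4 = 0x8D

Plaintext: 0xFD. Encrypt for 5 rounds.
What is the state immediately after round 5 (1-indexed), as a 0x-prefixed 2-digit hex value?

s_0 = plaintext = 0xFD
s_1 = Round(s_0, k_0) = 0x43
s_2 = Round(s_1, k_1) = 0x15
s_3 = Round(s_2, k_2) = 0x09
s_4 = Round(s_3, k_3) = 0x87
s_5 = Round(s_4, k_4) = 0x23

0x23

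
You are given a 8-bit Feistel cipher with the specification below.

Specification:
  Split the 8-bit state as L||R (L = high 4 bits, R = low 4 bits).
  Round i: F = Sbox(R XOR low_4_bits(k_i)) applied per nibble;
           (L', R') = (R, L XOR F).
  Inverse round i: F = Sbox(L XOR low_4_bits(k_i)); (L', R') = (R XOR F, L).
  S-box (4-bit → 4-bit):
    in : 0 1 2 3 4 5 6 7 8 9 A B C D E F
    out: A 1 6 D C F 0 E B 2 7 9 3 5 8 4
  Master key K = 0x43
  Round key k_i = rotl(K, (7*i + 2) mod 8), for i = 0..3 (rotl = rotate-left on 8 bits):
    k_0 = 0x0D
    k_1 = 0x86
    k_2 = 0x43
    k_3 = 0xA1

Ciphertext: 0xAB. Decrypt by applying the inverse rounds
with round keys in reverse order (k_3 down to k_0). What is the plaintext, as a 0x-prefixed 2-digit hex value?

s_0 = ciphertext = 0xAB
s_1 = InvRound(s_0, k_3) = 0x2A
s_2 = InvRound(s_1, k_2) = 0xB2
s_3 = InvRound(s_2, k_1) = 0x7B
s_4 = InvRound(s_3, k_0) = 0xC7

0xC7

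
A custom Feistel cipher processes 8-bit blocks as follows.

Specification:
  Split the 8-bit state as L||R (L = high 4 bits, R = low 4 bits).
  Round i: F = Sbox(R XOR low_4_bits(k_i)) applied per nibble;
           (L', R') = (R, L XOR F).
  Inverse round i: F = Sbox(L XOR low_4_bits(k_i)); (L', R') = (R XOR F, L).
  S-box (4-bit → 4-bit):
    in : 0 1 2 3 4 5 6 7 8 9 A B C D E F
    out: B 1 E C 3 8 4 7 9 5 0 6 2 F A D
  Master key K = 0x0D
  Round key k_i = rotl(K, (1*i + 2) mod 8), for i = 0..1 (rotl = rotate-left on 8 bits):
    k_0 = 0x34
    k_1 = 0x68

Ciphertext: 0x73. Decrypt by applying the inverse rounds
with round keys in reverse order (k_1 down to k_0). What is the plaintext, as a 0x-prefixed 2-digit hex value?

0x7E

s_0 = ciphertext = 0x73
s_1 = InvRound(s_0, k_1) = 0xE7
s_2 = InvRound(s_1, k_0) = 0x7E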